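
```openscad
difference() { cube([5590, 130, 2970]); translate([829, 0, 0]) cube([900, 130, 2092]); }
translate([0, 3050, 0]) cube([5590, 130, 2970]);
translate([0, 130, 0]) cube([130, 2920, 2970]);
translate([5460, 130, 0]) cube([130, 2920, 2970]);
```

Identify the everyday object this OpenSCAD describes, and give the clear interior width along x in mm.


A single room. The interior width is 5330 mm.

Four walls enclosing a rectangle with a door in the front wall — a room. Outside width 5590 minus two 130 mm walls gives 5330 mm.


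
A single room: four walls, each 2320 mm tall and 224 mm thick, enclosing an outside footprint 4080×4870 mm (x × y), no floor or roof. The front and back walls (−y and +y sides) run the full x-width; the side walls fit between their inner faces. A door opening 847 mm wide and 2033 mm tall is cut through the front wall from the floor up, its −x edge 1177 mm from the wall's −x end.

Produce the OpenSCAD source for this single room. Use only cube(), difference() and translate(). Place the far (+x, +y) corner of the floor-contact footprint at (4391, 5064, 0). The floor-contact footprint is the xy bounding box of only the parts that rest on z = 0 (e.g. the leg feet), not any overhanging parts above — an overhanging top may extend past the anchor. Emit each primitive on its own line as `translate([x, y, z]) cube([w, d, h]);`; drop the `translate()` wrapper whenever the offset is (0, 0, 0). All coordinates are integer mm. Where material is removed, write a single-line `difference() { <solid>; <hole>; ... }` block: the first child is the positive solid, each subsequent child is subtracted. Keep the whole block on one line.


difference() { translate([311, 194, 0]) cube([4080, 224, 2320]); translate([1488, 194, 0]) cube([847, 224, 2033]); }
translate([311, 4840, 0]) cube([4080, 224, 2320]);
translate([311, 418, 0]) cube([224, 4422, 2320]);
translate([4167, 418, 0]) cube([224, 4422, 2320]);


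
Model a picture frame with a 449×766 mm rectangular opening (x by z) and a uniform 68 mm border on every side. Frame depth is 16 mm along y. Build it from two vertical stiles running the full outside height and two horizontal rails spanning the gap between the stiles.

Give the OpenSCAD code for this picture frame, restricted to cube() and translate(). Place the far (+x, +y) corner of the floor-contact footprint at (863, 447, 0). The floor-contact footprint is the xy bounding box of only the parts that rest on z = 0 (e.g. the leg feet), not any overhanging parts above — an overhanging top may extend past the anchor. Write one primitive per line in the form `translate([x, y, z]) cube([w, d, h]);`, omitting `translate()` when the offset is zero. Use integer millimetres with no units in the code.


translate([278, 431, 0]) cube([68, 16, 902]);
translate([795, 431, 0]) cube([68, 16, 902]);
translate([346, 431, 0]) cube([449, 16, 68]);
translate([346, 431, 834]) cube([449, 16, 68]);


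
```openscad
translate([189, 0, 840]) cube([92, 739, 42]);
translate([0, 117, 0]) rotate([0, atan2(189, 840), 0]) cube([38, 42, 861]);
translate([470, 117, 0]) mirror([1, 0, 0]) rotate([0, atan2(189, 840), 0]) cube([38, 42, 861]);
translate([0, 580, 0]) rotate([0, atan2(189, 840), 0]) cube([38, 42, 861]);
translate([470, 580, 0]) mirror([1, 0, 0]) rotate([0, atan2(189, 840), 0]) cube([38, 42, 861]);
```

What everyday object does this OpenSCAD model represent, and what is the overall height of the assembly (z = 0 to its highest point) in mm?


A sawhorse. The overall height is 882 mm.

A beam across two mirrored pairs of raked legs — a sawhorse. The beam's underside is at z = 840 (matching the legs' vertical rise in atan2(189, 840)) and the beam is 42 mm tall, so its top is at 840 + 42 = 882 mm. The raked legs top out at the beam's underside, so that is the highest point.


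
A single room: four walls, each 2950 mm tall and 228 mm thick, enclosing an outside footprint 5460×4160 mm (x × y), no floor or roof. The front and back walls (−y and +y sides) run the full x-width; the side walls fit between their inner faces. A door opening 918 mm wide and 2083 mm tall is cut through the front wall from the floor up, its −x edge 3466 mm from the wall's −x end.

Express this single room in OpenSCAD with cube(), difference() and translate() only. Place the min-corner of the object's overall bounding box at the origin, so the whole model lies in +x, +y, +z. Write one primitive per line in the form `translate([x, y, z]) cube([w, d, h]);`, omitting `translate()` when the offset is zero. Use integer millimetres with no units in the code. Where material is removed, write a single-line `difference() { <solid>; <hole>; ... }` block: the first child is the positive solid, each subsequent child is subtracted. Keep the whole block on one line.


difference() { cube([5460, 228, 2950]); translate([3466, 0, 0]) cube([918, 228, 2083]); }
translate([0, 3932, 0]) cube([5460, 228, 2950]);
translate([0, 228, 0]) cube([228, 3704, 2950]);
translate([5232, 228, 0]) cube([228, 3704, 2950]);


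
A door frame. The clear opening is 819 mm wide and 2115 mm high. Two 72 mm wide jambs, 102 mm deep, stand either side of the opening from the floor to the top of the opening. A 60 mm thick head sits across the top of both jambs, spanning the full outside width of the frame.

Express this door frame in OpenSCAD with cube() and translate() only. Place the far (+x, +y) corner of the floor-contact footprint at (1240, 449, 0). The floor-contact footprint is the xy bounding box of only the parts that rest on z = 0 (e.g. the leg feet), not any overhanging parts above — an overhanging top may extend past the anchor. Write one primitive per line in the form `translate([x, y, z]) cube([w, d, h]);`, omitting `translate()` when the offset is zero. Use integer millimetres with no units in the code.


translate([277, 347, 0]) cube([72, 102, 2115]);
translate([1168, 347, 0]) cube([72, 102, 2115]);
translate([277, 347, 2115]) cube([963, 102, 60]);


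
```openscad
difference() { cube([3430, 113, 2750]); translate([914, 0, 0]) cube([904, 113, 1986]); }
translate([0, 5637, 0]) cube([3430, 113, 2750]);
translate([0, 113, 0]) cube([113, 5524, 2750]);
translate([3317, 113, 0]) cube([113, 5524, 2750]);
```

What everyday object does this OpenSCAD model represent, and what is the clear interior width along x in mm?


A single room. The interior width is 3204 mm.

Four walls enclosing a rectangle with a door in the front wall — a room. Outside width 3430 minus two 113 mm walls gives 3204 mm.


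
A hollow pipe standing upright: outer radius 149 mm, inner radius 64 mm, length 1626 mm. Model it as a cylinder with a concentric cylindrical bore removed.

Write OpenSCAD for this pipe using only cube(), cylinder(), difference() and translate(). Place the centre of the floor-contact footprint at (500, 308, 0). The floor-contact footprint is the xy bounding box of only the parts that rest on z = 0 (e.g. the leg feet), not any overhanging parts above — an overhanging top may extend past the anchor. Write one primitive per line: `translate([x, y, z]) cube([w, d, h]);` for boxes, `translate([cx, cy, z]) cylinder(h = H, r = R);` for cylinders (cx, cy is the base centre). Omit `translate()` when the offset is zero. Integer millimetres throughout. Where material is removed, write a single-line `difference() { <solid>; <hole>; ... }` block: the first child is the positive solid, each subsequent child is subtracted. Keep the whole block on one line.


difference() { translate([500, 308, 0]) cylinder(h = 1626, r = 149); translate([500, 308, 0]) cylinder(h = 1626, r = 64); }


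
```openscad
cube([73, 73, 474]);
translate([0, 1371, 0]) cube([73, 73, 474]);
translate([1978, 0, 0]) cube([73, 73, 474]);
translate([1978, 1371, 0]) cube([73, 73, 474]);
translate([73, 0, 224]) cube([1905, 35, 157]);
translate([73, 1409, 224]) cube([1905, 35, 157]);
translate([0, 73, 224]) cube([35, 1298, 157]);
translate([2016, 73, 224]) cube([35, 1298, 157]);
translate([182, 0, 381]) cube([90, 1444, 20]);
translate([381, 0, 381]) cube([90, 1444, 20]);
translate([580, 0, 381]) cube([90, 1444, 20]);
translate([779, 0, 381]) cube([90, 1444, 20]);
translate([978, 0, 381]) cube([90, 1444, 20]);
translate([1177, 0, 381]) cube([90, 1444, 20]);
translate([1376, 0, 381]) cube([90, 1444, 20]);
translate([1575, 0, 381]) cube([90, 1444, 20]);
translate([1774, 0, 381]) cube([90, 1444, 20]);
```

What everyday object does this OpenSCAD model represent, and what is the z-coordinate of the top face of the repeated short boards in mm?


A bed frame. The slat-top height is 401 mm.

Four posts, four rails, and a row of slats — a bed frame. Slats sit on the rails at z = 224 + 157 = 381; with slat thickness 20, the top is 401 mm.


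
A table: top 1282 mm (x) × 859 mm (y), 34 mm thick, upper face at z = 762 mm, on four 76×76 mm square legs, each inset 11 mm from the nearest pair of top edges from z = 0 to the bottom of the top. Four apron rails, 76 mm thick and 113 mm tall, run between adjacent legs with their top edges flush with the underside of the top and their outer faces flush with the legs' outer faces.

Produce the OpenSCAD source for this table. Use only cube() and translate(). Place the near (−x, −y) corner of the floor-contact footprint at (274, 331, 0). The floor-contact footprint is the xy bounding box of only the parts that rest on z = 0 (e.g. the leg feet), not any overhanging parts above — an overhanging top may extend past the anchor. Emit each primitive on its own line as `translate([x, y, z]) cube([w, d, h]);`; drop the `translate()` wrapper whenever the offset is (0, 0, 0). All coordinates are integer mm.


translate([263, 320, 728]) cube([1282, 859, 34]);
translate([274, 331, 0]) cube([76, 76, 728]);
translate([1458, 331, 0]) cube([76, 76, 728]);
translate([274, 1092, 0]) cube([76, 76, 728]);
translate([1458, 1092, 0]) cube([76, 76, 728]);
translate([350, 331, 615]) cube([1108, 76, 113]);
translate([350, 1092, 615]) cube([1108, 76, 113]);
translate([274, 407, 615]) cube([76, 685, 113]);
translate([1458, 407, 615]) cube([76, 685, 113]);


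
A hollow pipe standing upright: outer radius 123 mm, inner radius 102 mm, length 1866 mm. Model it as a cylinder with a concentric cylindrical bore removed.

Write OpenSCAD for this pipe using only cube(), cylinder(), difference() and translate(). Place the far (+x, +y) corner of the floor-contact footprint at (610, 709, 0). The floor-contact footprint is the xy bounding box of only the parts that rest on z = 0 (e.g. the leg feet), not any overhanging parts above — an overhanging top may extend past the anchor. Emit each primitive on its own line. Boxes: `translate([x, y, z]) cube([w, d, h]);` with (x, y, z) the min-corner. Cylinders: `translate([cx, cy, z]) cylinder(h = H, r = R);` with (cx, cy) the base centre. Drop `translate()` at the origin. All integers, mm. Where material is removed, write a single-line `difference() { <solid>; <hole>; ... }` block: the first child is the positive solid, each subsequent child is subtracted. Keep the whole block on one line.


difference() { translate([487, 586, 0]) cylinder(h = 1866, r = 123); translate([487, 586, 0]) cylinder(h = 1866, r = 102); }


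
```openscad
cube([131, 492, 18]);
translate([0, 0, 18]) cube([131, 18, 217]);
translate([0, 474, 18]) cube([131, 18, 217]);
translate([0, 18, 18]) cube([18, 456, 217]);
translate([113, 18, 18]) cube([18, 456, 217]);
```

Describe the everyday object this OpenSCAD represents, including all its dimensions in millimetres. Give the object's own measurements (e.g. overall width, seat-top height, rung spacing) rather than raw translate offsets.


An open-topped rectangular box: outside dimensions 131×492×235 mm, with a uniform wall and base thickness of 18 mm. The base is a full 131×492 slab on the floor; four walls sit on top of the base. The front and back walls (the −y and +y sides) span the full width; the two side walls fit between them.


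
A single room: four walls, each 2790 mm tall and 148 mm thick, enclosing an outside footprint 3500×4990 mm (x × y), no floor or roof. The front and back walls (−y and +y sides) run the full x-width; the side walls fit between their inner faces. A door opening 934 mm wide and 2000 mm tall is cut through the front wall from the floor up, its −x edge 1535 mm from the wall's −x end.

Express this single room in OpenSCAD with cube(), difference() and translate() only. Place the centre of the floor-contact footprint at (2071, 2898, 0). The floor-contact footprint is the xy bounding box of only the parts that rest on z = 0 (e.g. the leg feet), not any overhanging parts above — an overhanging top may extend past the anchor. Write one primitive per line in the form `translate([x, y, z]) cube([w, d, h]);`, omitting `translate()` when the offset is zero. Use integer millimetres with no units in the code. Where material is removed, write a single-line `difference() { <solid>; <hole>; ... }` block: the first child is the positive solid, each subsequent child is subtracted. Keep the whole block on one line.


difference() { translate([321, 403, 0]) cube([3500, 148, 2790]); translate([1856, 403, 0]) cube([934, 148, 2000]); }
translate([321, 5245, 0]) cube([3500, 148, 2790]);
translate([321, 551, 0]) cube([148, 4694, 2790]);
translate([3673, 551, 0]) cube([148, 4694, 2790]);


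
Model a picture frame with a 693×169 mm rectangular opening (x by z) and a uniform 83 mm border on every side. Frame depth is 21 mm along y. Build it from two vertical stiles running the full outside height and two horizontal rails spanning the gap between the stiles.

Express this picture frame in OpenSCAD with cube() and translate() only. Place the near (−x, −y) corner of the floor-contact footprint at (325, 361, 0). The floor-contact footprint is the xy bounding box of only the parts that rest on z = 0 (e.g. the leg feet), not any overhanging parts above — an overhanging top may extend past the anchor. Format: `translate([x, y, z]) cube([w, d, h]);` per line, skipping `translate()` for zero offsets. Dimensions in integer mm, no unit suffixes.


translate([325, 361, 0]) cube([83, 21, 335]);
translate([1101, 361, 0]) cube([83, 21, 335]);
translate([408, 361, 0]) cube([693, 21, 83]);
translate([408, 361, 252]) cube([693, 21, 83]);


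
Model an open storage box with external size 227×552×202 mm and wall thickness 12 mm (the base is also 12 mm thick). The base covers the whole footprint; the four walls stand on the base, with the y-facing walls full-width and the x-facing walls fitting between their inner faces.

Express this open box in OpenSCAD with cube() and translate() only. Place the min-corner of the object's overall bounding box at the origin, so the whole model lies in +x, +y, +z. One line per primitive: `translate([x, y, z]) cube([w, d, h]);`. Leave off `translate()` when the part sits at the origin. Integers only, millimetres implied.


cube([227, 552, 12]);
translate([0, 0, 12]) cube([227, 12, 190]);
translate([0, 540, 12]) cube([227, 12, 190]);
translate([0, 12, 12]) cube([12, 528, 190]);
translate([215, 12, 12]) cube([12, 528, 190]);


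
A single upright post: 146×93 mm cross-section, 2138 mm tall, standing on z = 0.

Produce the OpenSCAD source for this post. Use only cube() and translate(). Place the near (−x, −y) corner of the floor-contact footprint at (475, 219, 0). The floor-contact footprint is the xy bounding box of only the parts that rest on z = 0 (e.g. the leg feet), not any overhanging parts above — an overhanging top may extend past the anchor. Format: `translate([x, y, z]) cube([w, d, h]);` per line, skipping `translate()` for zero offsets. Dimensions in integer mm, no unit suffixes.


translate([475, 219, 0]) cube([146, 93, 2138]);


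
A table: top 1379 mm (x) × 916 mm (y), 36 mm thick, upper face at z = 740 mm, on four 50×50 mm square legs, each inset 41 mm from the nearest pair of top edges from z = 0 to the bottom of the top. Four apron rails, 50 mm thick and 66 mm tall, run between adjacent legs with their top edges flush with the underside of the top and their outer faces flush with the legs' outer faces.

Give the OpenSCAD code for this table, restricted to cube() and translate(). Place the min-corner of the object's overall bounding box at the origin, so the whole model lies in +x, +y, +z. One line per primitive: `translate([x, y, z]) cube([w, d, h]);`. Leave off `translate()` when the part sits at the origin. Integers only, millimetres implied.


translate([0, 0, 704]) cube([1379, 916, 36]);
translate([41, 41, 0]) cube([50, 50, 704]);
translate([1288, 41, 0]) cube([50, 50, 704]);
translate([41, 825, 0]) cube([50, 50, 704]);
translate([1288, 825, 0]) cube([50, 50, 704]);
translate([91, 41, 638]) cube([1197, 50, 66]);
translate([91, 825, 638]) cube([1197, 50, 66]);
translate([41, 91, 638]) cube([50, 734, 66]);
translate([1288, 91, 638]) cube([50, 734, 66]);


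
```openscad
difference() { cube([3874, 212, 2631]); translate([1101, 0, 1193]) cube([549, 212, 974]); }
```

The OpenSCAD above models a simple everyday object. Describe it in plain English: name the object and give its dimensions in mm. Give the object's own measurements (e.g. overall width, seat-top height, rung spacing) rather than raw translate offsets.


A wall 3874 mm long (x), 212 mm thick (y), 2631 mm tall, with a rectangular window opening cut through it. The opening is 549 mm wide and 974 mm tall; its sill is at z = 1193 mm and its near (−x) edge is 1101 mm from the wall's −x end. The opening passes through the full wall thickness.


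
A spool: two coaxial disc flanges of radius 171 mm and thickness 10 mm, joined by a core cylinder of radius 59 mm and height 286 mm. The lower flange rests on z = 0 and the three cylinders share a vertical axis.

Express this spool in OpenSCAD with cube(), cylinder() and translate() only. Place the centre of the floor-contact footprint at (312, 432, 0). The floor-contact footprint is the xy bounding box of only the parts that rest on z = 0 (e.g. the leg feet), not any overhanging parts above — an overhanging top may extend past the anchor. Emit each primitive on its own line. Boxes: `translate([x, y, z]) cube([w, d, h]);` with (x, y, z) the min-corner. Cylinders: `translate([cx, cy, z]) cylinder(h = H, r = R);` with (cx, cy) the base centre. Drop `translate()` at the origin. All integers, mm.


translate([312, 432, 0]) cylinder(h = 10, r = 171);
translate([312, 432, 10]) cylinder(h = 286, r = 59);
translate([312, 432, 296]) cylinder(h = 10, r = 171);


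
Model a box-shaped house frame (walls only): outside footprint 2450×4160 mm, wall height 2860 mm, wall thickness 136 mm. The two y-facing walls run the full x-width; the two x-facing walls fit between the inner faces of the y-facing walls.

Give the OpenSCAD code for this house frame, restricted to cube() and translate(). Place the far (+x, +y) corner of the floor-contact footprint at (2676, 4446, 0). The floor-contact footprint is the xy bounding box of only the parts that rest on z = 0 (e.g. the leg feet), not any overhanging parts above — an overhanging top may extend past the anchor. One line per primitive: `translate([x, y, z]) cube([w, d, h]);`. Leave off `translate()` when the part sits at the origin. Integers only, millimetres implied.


translate([226, 286, 0]) cube([2450, 136, 2860]);
translate([226, 4310, 0]) cube([2450, 136, 2860]);
translate([226, 422, 0]) cube([136, 3888, 2860]);
translate([2540, 422, 0]) cube([136, 3888, 2860]);


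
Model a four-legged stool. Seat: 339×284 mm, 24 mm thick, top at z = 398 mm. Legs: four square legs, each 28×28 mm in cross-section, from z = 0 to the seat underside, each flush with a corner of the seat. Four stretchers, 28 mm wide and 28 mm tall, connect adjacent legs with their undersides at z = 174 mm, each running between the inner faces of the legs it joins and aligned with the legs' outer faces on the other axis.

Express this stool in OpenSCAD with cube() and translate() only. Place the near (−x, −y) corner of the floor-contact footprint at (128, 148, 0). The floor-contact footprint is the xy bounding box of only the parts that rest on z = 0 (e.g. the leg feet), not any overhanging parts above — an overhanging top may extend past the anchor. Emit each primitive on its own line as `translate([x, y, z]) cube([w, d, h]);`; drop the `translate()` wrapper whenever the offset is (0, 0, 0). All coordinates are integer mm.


// leg_h = 398 - 24 = 374
// stretcher span = 339 - 2*28 = 283
translate([128, 148, 374]) cube([339, 284, 24]);
translate([128, 148, 0]) cube([28, 28, 374]);
translate([439, 148, 0]) cube([28, 28, 374]);
translate([128, 404, 0]) cube([28, 28, 374]);
translate([439, 404, 0]) cube([28, 28, 374]);
translate([156, 148, 174]) cube([283, 28, 28]);
translate([156, 404, 174]) cube([283, 28, 28]);
translate([128, 176, 174]) cube([28, 228, 28]);
translate([439, 176, 174]) cube([28, 228, 28]);


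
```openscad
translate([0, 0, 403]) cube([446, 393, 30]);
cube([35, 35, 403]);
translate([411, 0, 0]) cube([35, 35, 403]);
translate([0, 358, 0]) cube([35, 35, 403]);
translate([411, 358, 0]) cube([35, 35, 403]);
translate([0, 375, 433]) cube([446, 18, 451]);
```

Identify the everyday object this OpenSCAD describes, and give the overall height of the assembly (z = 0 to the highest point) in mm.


A chair. The overall height is 884 mm.

A slab on four corner posts with a tall panel at the back — a chair. The seat slab sits at z = 403 with thickness 30, and the 451 mm backrest starts at the seat top, so the overall height is 403 + 30 + 451 = 884 mm.


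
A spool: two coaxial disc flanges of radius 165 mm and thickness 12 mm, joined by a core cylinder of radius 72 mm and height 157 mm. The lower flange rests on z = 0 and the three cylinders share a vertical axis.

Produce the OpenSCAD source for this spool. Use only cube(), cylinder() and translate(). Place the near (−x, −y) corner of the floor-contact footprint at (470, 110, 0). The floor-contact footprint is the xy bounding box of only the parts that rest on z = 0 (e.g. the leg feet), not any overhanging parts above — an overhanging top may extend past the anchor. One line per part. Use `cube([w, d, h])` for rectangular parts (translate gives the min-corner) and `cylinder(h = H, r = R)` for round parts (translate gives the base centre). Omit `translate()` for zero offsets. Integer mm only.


translate([635, 275, 0]) cylinder(h = 12, r = 165);
translate([635, 275, 12]) cylinder(h = 157, r = 72);
translate([635, 275, 169]) cylinder(h = 12, r = 165);


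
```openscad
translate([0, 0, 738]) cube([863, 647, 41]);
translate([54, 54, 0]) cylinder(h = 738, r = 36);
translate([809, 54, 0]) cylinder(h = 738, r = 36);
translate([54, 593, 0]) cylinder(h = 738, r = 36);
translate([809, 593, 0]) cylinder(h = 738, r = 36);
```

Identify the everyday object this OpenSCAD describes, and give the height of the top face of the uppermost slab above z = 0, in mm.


A table. The table height is 779 mm.

A 863×647×41 slab sits at z = 738 on four Ø72 mm round legs — a table. The top surface is at 738 + 41 = 779 mm.


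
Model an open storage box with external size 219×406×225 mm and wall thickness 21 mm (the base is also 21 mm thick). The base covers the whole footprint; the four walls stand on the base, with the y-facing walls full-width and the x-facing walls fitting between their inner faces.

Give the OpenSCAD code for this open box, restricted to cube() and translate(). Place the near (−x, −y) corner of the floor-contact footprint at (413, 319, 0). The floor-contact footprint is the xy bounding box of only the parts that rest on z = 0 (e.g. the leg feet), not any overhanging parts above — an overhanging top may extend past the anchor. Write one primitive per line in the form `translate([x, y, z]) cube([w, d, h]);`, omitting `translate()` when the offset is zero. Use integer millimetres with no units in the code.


translate([413, 319, 0]) cube([219, 406, 21]);
translate([413, 319, 21]) cube([219, 21, 204]);
translate([413, 704, 21]) cube([219, 21, 204]);
translate([413, 340, 21]) cube([21, 364, 204]);
translate([611, 340, 21]) cube([21, 364, 204]);


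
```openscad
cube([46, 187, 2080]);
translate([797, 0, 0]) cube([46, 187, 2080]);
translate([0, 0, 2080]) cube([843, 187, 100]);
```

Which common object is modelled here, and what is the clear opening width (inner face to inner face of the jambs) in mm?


A door frame. The clear opening width is 751 mm.

Two 2080 mm tall posts with a header on top — a door frame. The left jamb is 46 mm wide at x = 0; the right jamb starts at x = 797. The clear opening is 797 − 46 = 751 mm.


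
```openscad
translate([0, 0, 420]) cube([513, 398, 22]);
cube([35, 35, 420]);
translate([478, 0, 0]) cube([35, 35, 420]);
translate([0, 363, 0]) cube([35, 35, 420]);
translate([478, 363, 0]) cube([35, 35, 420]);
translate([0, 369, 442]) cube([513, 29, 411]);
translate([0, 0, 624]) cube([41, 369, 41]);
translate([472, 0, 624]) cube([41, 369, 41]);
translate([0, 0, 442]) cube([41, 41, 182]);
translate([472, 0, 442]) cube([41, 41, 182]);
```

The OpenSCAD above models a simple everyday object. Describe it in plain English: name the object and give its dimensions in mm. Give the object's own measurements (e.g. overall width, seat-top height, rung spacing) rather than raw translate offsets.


A chair. The seat is a 513×398×22 mm slab with its top at z = 442 mm, on four 35×35 mm corner legs (flush with the seat edges, standing on z = 0). A flat backrest 29 mm thick, 411 mm tall, spans the full seat width and rises from the seat top along its +y edge, rear face flush with the rear of the seat. Two armrests of 41×41 mm section run along each side from the seat's front edge to the front of the backrest, top faces 223 mm above the seat top and outer faces flush with the seat's x-edges; a 41×41 mm post under the front of each armrest stands on the seat at the front corner.


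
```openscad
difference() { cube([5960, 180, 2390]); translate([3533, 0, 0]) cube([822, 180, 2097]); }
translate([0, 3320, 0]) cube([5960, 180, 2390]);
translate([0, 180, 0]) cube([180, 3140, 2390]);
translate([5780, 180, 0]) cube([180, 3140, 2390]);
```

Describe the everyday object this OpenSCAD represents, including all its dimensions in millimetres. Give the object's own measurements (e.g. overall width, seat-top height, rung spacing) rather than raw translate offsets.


A single room: four walls, each 2390 mm tall and 180 mm thick, enclosing an outside footprint 5960×3500 mm (x × y), no floor or roof. The front and back walls (−y and +y sides) run the full x-width; the side walls fit between their inner faces. A door opening 822 mm wide and 2097 mm tall is cut through the front wall from the floor up, its −x edge 3533 mm from the wall's −x end.


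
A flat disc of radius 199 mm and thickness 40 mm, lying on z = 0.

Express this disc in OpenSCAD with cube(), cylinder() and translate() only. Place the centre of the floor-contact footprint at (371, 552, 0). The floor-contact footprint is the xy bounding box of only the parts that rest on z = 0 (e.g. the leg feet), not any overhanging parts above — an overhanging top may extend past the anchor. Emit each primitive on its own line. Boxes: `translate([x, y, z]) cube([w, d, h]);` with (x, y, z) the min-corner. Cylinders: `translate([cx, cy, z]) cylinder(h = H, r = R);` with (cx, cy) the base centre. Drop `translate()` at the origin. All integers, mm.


translate([371, 552, 0]) cylinder(h = 40, r = 199);


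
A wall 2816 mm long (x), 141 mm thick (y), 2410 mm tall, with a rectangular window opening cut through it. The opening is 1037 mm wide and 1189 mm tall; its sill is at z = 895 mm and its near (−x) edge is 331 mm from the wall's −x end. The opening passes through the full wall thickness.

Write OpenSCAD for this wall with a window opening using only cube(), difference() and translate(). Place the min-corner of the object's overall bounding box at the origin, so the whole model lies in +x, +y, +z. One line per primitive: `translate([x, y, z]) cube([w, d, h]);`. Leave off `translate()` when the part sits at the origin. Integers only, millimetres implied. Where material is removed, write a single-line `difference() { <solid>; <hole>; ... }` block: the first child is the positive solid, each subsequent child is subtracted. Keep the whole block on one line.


difference() { cube([2816, 141, 2410]); translate([331, 0, 895]) cube([1037, 141, 1189]); }


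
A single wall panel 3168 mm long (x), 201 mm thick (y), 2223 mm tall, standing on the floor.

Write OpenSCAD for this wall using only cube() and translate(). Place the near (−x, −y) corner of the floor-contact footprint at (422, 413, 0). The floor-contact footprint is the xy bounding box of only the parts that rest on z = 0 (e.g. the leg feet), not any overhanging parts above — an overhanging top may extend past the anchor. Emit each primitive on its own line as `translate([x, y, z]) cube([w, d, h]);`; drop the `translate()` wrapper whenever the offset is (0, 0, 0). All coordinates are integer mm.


translate([422, 413, 0]) cube([3168, 201, 2223]);


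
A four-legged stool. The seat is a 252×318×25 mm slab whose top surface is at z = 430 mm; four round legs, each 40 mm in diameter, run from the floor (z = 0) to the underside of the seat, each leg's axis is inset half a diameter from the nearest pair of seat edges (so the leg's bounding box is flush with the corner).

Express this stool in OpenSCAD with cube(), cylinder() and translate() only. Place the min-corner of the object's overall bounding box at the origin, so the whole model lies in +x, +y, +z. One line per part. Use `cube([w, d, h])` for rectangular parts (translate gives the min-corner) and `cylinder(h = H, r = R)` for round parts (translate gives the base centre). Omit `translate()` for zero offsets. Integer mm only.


translate([0, 0, 405]) cube([252, 318, 25]);
translate([20, 20, 0]) cylinder(h = 405, r = 20);
translate([232, 20, 0]) cylinder(h = 405, r = 20);
translate([20, 298, 0]) cylinder(h = 405, r = 20);
translate([232, 298, 0]) cylinder(h = 405, r = 20);


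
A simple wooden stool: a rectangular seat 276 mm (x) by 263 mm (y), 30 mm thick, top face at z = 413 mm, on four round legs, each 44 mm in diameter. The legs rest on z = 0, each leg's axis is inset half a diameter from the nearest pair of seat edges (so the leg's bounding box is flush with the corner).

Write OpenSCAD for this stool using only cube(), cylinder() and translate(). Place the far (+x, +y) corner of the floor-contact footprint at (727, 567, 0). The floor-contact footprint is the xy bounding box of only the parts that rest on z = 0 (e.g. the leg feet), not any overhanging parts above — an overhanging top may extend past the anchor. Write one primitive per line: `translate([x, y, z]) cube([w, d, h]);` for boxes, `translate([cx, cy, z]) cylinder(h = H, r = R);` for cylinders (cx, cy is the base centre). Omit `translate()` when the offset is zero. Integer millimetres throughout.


translate([451, 304, 383]) cube([276, 263, 30]);
translate([473, 326, 0]) cylinder(h = 383, r = 22);
translate([705, 326, 0]) cylinder(h = 383, r = 22);
translate([473, 545, 0]) cylinder(h = 383, r = 22);
translate([705, 545, 0]) cylinder(h = 383, r = 22);


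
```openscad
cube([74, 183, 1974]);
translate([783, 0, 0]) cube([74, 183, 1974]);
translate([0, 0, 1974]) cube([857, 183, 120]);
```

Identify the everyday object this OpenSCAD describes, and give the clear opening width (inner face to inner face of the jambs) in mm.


A door frame. The clear opening width is 709 mm.

Two 1974 mm tall posts with a header on top — a door frame. The left jamb is 74 mm wide at x = 0; the right jamb starts at x = 783. The clear opening is 783 − 74 = 709 mm.


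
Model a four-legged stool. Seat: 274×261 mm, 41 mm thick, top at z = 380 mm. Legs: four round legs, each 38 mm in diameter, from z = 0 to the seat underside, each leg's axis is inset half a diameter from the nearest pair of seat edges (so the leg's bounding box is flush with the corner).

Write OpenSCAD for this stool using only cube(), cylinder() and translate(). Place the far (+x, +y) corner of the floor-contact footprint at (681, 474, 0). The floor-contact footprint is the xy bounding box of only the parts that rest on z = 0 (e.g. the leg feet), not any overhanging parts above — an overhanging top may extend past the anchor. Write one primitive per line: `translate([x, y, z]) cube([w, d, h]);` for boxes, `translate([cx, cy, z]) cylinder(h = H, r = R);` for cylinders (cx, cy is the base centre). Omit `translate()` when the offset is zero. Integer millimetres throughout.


translate([407, 213, 339]) cube([274, 261, 41]);
translate([426, 232, 0]) cylinder(h = 339, r = 19);
translate([662, 232, 0]) cylinder(h = 339, r = 19);
translate([426, 455, 0]) cylinder(h = 339, r = 19);
translate([662, 455, 0]) cylinder(h = 339, r = 19);


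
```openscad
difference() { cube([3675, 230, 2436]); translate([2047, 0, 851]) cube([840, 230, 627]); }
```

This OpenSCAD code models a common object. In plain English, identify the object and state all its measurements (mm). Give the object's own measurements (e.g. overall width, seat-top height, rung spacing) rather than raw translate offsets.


A wall 3675 mm long (x), 230 mm thick (y), 2436 mm tall, with a rectangular window opening cut through it. The opening is 840 mm wide and 627 mm tall; its sill is at z = 851 mm and its near (−x) edge is 2047 mm from the wall's −x end. The opening passes through the full wall thickness.


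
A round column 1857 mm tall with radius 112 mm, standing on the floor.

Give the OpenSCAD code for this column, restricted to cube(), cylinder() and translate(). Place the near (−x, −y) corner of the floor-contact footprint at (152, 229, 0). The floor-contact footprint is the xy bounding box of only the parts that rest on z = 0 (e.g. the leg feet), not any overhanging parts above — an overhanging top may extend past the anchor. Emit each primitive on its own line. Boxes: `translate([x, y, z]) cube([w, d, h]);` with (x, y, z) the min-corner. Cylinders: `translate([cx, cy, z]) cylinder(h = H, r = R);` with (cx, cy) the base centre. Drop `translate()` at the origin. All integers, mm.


translate([264, 341, 0]) cylinder(h = 1857, r = 112);


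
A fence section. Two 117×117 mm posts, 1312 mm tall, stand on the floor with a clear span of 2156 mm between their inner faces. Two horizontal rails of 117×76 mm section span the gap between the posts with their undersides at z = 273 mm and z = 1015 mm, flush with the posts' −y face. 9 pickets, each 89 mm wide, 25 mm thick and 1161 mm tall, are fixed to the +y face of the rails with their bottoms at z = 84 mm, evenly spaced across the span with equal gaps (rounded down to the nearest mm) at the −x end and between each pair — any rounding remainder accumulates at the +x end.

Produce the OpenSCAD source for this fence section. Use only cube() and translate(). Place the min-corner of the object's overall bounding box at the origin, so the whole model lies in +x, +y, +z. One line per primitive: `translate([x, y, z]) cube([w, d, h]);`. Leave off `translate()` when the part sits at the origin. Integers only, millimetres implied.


cube([117, 117, 1312]);
translate([2273, 0, 0]) cube([117, 117, 1312]);
translate([117, 0, 273]) cube([2156, 117, 76]);
translate([117, 0, 1015]) cube([2156, 117, 76]);
translate([252, 117, 84]) cube([89, 25, 1161]);
translate([476, 117, 84]) cube([89, 25, 1161]);
translate([700, 117, 84]) cube([89, 25, 1161]);
translate([924, 117, 84]) cube([89, 25, 1161]);
translate([1148, 117, 84]) cube([89, 25, 1161]);
translate([1372, 117, 84]) cube([89, 25, 1161]);
translate([1596, 117, 84]) cube([89, 25, 1161]);
translate([1820, 117, 84]) cube([89, 25, 1161]);
translate([2044, 117, 84]) cube([89, 25, 1161]);


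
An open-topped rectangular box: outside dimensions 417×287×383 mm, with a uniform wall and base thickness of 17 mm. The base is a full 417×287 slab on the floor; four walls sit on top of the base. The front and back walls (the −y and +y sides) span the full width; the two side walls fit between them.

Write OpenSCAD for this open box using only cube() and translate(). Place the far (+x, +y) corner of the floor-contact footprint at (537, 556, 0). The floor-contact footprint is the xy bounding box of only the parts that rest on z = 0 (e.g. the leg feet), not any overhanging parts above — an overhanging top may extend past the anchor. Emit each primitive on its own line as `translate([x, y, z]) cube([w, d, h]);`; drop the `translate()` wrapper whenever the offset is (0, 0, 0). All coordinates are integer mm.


translate([120, 269, 0]) cube([417, 287, 17]);
translate([120, 269, 17]) cube([417, 17, 366]);
translate([120, 539, 17]) cube([417, 17, 366]);
translate([120, 286, 17]) cube([17, 253, 366]);
translate([520, 286, 17]) cube([17, 253, 366]);


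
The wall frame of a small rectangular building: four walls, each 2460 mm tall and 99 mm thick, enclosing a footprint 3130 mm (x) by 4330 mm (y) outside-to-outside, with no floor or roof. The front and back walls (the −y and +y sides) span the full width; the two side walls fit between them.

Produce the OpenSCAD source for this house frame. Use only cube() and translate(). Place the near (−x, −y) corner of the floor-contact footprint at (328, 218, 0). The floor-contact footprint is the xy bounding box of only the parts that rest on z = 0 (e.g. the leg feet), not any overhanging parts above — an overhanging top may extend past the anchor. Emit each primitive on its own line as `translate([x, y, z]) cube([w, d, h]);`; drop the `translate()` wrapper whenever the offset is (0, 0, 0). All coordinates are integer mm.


translate([328, 218, 0]) cube([3130, 99, 2460]);
translate([328, 4449, 0]) cube([3130, 99, 2460]);
translate([328, 317, 0]) cube([99, 4132, 2460]);
translate([3359, 317, 0]) cube([99, 4132, 2460]);


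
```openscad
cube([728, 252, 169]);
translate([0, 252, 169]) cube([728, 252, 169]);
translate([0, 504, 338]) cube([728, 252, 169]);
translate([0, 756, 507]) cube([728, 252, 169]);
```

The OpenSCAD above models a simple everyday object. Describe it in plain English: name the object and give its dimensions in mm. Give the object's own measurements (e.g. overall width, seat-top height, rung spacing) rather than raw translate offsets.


A straight staircase of 4 solid steps. Each step is 728 mm wide (x), 252 mm deep (y, the going) and 169 mm tall (the rise). The first step rests on the floor; each subsequent step sits one going further in +y and one rise higher in +z, directly behind and above the previous step with no overlap.


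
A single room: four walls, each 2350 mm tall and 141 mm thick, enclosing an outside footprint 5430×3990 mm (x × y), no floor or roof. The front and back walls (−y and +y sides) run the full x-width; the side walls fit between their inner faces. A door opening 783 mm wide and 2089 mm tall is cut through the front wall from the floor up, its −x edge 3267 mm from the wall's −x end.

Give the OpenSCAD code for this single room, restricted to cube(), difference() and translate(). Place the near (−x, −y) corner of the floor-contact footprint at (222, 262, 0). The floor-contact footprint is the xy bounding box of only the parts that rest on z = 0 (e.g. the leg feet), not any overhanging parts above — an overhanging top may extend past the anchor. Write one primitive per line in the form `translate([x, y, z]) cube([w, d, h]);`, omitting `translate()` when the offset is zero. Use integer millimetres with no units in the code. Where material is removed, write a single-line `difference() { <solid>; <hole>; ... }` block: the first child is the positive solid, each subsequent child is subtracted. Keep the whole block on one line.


difference() { translate([222, 262, 0]) cube([5430, 141, 2350]); translate([3489, 262, 0]) cube([783, 141, 2089]); }
translate([222, 4111, 0]) cube([5430, 141, 2350]);
translate([222, 403, 0]) cube([141, 3708, 2350]);
translate([5511, 403, 0]) cube([141, 3708, 2350]);


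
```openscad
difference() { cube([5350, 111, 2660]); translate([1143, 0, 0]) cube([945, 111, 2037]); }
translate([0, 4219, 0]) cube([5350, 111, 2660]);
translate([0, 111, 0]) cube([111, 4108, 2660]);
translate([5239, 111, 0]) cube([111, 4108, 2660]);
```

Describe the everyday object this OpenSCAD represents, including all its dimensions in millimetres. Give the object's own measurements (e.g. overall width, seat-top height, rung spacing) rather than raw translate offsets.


A single room: four walls, each 2660 mm tall and 111 mm thick, enclosing an outside footprint 5350×4330 mm (x × y), no floor or roof. The front and back walls (−y and +y sides) run the full x-width; the side walls fit between their inner faces. A door opening 945 mm wide and 2037 mm tall is cut through the front wall from the floor up, its −x edge 1143 mm from the wall's −x end.
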